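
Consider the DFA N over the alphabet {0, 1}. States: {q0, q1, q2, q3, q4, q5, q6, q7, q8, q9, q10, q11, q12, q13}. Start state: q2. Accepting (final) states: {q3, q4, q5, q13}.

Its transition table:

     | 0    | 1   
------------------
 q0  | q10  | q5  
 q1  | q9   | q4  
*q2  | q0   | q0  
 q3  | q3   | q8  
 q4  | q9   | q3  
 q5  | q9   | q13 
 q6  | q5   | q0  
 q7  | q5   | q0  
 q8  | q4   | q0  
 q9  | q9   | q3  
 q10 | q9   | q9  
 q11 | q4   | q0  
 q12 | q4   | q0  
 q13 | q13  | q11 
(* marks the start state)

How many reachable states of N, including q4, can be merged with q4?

First remove the unreachable states {q1,q6,q7,q12}; 10 states remain.
Start with accepting vs non-accepting: {q3,q4,q5,q13} | {q0,q2,q8,q9,q10,q11}.
Split {q3,q4,q5,q13} by δ(·,0) → {q3,q13} and {q4,q5}.
Refine {q0,q2,q8,q9,q10,q11} on symbol 0: members go to different blocks, giving {q0,q2,q9,q10} and {q8,q11}.
Split {q0,q2,q9,q10} by δ(·,1) → {q2,q10} and {q0} and {q9}.
Split {q2,q10} by δ(·,0) → {q2} and {q10}.
No further refinement is possible. Final partition (7 blocks): {q3,q13} | {q2} | {q4,q5} | {q8,q11} | {q0} | {q9} | {q10}.
The equivalence class containing q4 is {q4,q5}, of size 2.

2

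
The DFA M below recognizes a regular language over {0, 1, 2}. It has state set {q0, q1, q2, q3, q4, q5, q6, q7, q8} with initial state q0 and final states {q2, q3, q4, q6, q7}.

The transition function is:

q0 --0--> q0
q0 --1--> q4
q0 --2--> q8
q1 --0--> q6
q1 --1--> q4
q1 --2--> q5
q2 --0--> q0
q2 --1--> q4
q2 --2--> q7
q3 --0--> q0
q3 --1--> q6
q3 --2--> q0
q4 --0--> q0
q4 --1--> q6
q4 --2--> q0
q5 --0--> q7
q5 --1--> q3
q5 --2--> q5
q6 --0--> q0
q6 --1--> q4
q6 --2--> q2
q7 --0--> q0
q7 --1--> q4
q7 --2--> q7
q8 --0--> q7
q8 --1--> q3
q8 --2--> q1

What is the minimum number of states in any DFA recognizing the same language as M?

Start with accepting vs non-accepting: {q2,q3,q4,q6,q7} | {q0,q1,q5,q8}.
On input 2, block {q2,q3,q4,q6,q7} splits into {q2,q6,q7} and {q3,q4}.
Refine {q0,q1,q5,q8} on symbol 0: members go to different blocks, giving {q1,q5,q8} and {q0}.
The partition is now stable with 4 blocks: {q2,q6,q7} | {q1,q5,q8} | {q3,q4} | {q0}.

4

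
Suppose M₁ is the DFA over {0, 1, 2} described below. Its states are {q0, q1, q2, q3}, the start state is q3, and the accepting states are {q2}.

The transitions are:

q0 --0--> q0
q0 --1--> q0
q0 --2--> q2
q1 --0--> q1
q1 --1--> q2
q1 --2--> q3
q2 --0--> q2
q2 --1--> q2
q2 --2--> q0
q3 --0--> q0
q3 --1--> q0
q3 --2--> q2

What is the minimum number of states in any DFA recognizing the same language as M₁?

First remove the unreachable states {q1}; 3 states remain.
Start with accepting vs non-accepting: {q2} | {q0,q3}.
No further refinement is possible. Final partition (2 blocks): {q2} | {q0,q3}.

2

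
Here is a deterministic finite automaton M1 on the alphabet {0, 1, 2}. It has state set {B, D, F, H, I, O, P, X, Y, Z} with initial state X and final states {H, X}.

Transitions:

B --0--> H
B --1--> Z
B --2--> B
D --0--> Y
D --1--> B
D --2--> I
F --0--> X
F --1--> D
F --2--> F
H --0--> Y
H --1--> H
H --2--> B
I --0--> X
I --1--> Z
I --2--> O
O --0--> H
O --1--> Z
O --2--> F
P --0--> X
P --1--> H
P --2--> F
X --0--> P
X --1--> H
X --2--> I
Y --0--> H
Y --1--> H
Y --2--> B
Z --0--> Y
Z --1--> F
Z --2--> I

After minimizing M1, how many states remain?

Every state is reachable, so we keep all 10.
Initial partition by acceptance: {H,X} | {B,D,F,I,O,P,Y,Z}.
Split {B,D,F,I,O,P,Y,Z} by δ(·,0) → {B,F,I,O,P,Y} and {D,Z}.
Split {B,F,I,O,P,Y} by δ(·,1) → {B,F,I,O} and {P,Y}.
Stable partition: {H,X} | {B,F,I,O} | {D,Z} | {P,Y} — 4 equivalence classes.

4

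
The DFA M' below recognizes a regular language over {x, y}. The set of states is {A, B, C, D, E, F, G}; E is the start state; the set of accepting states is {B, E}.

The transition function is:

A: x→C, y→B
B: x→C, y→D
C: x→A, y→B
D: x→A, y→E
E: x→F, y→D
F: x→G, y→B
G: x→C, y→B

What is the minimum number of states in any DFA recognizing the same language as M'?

2

Every state is reachable, so we keep all 7.
Initial partition by acceptance: {B,E} | {A,C,D,F,G}.
Stable partition: {B,E} | {A,C,D,F,G} — 2 equivalence classes.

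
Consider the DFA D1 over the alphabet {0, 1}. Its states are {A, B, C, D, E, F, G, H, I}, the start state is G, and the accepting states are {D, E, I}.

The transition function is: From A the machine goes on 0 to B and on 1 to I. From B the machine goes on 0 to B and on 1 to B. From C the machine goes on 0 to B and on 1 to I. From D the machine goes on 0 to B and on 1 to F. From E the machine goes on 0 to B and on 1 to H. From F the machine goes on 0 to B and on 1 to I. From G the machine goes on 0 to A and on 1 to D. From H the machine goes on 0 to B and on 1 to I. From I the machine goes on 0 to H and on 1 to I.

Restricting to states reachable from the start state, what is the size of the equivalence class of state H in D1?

3

First remove the unreachable states {C,E}; 7 states remain.
Start with accepting vs non-accepting: {D,I} | {A,B,F,G,H}.
Refine {D,I} on symbol 1: members go to different blocks, giving {D} and {I}.
On input 1, block {A,B,F,G,H} splits into {A,F,H} and {B} and {G}.
Stable partition: {D} | {A,F,H} | {I} | {B} | {G} — 5 equivalence classes.
The equivalence class containing H is {A,F,H}, of size 3.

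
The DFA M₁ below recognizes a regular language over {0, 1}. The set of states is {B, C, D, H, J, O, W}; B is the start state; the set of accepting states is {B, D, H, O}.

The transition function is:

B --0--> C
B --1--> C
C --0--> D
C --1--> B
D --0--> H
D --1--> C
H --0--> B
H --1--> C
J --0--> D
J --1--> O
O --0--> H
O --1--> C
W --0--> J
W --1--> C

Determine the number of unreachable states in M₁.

BFS from B reaches {B, C, D, H}; the 3 state(s) J, O, W are never visited.

3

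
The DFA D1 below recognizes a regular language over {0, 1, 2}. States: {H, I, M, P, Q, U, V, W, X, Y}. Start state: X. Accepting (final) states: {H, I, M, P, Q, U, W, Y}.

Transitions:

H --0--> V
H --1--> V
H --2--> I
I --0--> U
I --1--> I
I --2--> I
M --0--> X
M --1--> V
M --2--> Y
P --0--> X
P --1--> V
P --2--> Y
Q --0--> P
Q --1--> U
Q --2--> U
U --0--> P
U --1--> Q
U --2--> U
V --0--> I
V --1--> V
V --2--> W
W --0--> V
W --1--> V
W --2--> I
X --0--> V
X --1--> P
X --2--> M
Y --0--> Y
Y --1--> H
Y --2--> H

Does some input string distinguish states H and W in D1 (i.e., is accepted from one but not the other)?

No

Initial partition by acceptance: {H,I,M,P,Q,U,W,Y} | {V,X}.
On input 0, block {H,I,M,P,Q,U,W,Y} splits into {H,M,P,W} and {I,Q,U,Y}.
Split {V,X} by δ(·,0) → {X} and {V}.
Refine {H,M,P,W} on symbol 0: members go to different blocks, giving {H,W} and {M,P}.
On input 0, block {I,Q,U,Y} splits into {Q,U} and {I,Y}.
On input 0, block {I,Y} splits into {Y} and {I}.
Stable partition: {H,W} | {X} | {Q,U} | {V} | {M,P} | {Y} | {I} — 7 equivalence classes.
H and W lie in the same block of the stable partition, so they are equivalent — no string distinguishes them.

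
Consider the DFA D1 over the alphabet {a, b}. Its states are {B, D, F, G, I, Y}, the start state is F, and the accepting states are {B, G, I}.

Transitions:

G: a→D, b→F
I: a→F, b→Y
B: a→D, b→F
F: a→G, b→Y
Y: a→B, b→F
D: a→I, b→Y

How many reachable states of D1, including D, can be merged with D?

3

Every state is reachable, so we keep all 6.
Start with accepting vs non-accepting: {B,G,I} | {D,F,Y}.
The partition is now stable with 2 blocks: {B,G,I} | {D,F,Y}.
State D belongs to the block {D,F,Y}, which has 3 states.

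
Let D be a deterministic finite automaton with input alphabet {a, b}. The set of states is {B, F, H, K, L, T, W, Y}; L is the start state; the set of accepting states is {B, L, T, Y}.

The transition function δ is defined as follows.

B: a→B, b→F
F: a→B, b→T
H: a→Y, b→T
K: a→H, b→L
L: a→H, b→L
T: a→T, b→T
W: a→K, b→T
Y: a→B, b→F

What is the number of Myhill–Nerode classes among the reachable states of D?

4

Reachable states from the start: {B,F,H,L,T,Y}. Unreachable: {K,W} — drop them.
P0 = {B,L,T,Y} | {F,H}.
On input a, block {B,L,T,Y} splits into {B,T,Y} and {L}.
Refine {B,T,Y} on symbol b: members go to different blocks, giving {B,Y} and {T}.
Stable partition: {B,Y} | {F,H} | {L} | {T} — 4 equivalence classes.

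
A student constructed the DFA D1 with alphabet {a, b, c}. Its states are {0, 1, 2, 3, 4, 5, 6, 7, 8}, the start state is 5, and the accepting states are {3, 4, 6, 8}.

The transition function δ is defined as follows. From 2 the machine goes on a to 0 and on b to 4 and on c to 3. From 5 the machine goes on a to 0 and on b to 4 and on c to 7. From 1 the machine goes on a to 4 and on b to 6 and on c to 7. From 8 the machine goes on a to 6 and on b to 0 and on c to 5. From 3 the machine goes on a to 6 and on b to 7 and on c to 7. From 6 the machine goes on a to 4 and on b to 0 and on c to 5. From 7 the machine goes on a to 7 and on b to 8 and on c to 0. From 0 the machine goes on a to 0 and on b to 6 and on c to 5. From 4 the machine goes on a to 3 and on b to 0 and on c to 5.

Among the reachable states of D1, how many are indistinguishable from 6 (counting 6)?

Reachable states from the start: {0,3,4,5,6,7,8}. Unreachable: {1,2} — drop them.
Initial partition by acceptance: {3,4,6,8} | {0,5,7}.
The partition is now stable with 2 blocks: {3,4,6,8} | {0,5,7}.
State 6 belongs to the block {3,4,6,8}, which has 4 states.

4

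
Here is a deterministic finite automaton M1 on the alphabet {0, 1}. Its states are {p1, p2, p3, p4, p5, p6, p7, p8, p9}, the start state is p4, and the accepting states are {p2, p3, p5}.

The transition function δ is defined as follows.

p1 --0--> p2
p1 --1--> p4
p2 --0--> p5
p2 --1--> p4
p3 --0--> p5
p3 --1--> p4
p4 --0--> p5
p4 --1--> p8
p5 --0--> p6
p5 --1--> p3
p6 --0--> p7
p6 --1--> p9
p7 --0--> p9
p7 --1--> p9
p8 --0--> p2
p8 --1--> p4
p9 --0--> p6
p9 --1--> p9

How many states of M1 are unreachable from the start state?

Starting at p4 and following transitions, the reachable set is {p2, p3, p4, p5, p6, p7, p8, p9}. That leaves p1 unreachable — 1 in total.

1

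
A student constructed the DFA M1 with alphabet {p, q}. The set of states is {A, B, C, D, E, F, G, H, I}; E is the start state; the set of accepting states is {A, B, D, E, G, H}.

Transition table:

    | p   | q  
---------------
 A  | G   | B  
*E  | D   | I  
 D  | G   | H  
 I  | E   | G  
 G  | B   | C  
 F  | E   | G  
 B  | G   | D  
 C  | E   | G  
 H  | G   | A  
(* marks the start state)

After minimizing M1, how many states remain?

First remove the unreachable states {F}; 8 states remain.
Initial partition by acceptance: {A,B,D,E,G,H} | {C,I}.
Refine {A,B,D,E,G,H} on symbol q: members go to different blocks, giving {A,B,D,H} and {E,G}.
No further refinement is possible. Final partition (3 blocks): {A,B,D,H} | {C,I} | {E,G}.

3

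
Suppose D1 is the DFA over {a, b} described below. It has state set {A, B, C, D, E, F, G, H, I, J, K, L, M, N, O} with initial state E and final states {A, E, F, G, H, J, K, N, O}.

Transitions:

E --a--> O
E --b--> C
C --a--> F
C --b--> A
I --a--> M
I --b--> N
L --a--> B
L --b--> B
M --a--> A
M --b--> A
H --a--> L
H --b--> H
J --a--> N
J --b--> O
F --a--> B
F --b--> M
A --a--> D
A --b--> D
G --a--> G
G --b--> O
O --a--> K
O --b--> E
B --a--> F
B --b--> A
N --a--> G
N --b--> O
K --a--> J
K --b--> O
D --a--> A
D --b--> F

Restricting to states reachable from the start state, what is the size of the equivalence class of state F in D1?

First remove the unreachable states {H,I,L}; 12 states remain.
P0 = {A,E,F,G,J,K,N,O} | {B,C,D,M}.
Refine {A,E,F,G,J,K,N,O} on symbol a: members go to different blocks, giving {E,G,J,K,N,O} and {A,F}.
On input b, block {E,G,J,K,N,O} splits into {G,J,K,N,O} and {E}.
On input b, block {G,J,K,N,O} splits into {G,J,K,N} and {O}.
Stable partition: {G,J,K,N} | {B,C,D,M} | {A,F} | {E} | {O} — 5 equivalence classes.
The equivalence class containing F is {A,F}, of size 2.

2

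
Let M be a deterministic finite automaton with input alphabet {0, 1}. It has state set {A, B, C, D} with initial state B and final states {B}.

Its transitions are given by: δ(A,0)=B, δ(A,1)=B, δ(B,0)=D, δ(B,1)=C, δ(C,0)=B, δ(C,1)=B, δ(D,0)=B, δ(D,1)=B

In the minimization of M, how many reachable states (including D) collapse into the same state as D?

Reachable states from the start: {B,C,D}. Unreachable: {A} — drop them.
P0 = {B} | {C,D}.
Stable partition: {B} | {C,D} — 2 equivalence classes.
The equivalence class containing D is {C,D}, of size 2.

2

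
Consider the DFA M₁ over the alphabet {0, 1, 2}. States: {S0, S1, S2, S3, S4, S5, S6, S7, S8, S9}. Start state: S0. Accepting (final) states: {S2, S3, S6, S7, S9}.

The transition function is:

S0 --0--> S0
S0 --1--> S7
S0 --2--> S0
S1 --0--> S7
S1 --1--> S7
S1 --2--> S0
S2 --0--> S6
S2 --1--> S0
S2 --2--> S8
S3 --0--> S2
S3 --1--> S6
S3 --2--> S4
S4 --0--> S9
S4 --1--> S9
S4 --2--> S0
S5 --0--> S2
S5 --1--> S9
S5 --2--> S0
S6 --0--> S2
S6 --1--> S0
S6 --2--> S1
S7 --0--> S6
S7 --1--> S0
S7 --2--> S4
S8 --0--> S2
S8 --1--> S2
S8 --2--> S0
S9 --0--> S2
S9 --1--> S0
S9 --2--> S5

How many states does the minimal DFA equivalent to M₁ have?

First remove the unreachable states {S3}; 9 states remain.
Initial partition by acceptance: {S2,S6,S7,S9} | {S0,S1,S4,S5,S8}.
Split {S0,S1,S4,S5,S8} by δ(·,0) → {S1,S4,S5,S8} and {S0}.
No further refinement is possible. Final partition (3 blocks): {S2,S6,S7,S9} | {S1,S4,S5,S8} | {S0}.

3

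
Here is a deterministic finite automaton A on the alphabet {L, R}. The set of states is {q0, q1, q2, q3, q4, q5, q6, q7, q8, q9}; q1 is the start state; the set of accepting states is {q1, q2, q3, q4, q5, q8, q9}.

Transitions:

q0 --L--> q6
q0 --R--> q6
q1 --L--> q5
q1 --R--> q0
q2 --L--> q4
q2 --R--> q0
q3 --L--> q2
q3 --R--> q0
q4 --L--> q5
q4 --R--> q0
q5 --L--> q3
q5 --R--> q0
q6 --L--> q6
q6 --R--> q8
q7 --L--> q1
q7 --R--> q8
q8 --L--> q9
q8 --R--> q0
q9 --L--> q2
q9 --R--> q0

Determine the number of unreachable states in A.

1

BFS from q1 reaches {q0, q1, q2, q3, q4, q5, q6, q8, q9}; the 1 state(s) q7 are never visited.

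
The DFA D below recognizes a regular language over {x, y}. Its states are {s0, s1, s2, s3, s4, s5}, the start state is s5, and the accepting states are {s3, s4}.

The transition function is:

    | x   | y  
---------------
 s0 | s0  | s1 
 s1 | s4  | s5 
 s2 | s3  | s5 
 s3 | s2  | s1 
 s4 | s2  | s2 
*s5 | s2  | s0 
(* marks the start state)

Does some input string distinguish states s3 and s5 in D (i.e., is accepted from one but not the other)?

Every state is reachable, so we keep all 6.
Start with accepting vs non-accepting: {s3,s4} | {s0,s1,s2,s5}.
Split {s0,s1,s2,s5} by δ(·,x) → {s0,s5} and {s1,s2}.
Refine {s0,s5} on symbol x: members go to different blocks, giving {s0} and {s5}.
The partition is now stable with 4 blocks: {s3,s4} | {s0} | {s1,s2} | {s5}.
s3 and s5 end up in different blocks, so they are distinguishable. For instance, the string 'ε' is accepted from only s3.

Yes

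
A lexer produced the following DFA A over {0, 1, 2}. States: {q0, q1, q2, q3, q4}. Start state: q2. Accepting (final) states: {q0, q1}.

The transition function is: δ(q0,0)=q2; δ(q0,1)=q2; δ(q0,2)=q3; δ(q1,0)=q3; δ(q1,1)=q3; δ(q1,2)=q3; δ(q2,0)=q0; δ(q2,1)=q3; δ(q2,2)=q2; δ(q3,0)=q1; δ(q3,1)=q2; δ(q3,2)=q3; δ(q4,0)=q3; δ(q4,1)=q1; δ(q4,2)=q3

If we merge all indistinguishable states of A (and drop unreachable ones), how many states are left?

2

States {q4} cannot be reached from the start state, so discard them.
Initial partition by acceptance: {q0,q1} | {q2,q3}.
The partition is now stable with 2 blocks: {q0,q1} | {q2,q3}.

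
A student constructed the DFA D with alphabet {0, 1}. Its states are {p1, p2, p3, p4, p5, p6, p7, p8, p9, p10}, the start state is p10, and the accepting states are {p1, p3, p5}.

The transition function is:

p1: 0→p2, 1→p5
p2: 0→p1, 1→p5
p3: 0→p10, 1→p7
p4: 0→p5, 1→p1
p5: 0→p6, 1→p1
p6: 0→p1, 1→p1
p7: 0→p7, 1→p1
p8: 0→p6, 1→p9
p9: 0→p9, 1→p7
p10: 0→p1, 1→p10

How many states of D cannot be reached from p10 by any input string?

Starting at p10 and following transitions, the reachable set is {p1, p2, p5, p6, p10}. That leaves p3, p4, p7, p8, p9 unreachable — 5 in total.

5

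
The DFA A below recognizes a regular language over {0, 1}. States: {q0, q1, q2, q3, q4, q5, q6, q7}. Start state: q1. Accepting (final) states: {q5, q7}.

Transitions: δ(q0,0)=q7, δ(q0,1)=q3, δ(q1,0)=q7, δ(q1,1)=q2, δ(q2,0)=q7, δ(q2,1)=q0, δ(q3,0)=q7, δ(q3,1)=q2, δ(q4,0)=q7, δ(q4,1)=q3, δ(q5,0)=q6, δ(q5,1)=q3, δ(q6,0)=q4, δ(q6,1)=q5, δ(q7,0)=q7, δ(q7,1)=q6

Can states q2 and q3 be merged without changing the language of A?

Yes

Every state is reachable, so we keep all 8.
P0 = {q5,q7} | {q0,q1,q2,q3,q4,q6}.
Refine {q5,q7} on symbol 0: members go to different blocks, giving {q5} and {q7}.
Split {q0,q1,q2,q3,q4,q6} by δ(·,0) → {q0,q1,q2,q3,q4} and {q6}.
Stable partition: {q5} | {q0,q1,q2,q3,q4} | {q7} | {q6} — 4 equivalence classes.
q2 and q3 lie in the same block of the stable partition, so they are equivalent — no string distinguishes them.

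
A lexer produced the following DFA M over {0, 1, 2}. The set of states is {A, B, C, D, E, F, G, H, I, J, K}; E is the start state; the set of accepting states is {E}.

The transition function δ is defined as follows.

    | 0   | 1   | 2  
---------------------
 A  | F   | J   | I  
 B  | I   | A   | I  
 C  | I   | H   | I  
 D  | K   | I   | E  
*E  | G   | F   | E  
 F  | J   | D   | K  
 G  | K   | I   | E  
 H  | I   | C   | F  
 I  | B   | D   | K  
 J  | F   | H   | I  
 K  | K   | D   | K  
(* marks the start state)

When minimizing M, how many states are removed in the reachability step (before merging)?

Every one of the 11 states is reachable from E.

0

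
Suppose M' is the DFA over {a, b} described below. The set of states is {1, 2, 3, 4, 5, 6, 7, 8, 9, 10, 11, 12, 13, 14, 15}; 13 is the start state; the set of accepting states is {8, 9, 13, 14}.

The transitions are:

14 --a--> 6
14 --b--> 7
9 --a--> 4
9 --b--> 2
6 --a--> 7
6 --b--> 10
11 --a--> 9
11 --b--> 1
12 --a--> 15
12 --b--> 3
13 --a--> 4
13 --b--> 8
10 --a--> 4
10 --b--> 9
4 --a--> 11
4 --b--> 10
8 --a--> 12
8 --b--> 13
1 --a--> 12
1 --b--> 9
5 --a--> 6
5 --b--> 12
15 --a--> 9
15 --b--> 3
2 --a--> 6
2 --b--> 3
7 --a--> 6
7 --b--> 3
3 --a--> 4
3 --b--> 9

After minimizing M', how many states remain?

States {5,14} cannot be reached from the start state, so discard them.
P0 = {8,9,13} | {1,2,3,4,6,7,10,11,12,15}.
Refine {8,9,13} on symbol b: members go to different blocks, giving {8,13} and {9}.
On input a, block {1,2,3,4,6,7,10,11,12,15} splits into {1,2,3,4,6,7,10,12} and {11,15}.
On input a, block {1,2,3,4,6,7,10,12} splits into {1,2,3,6,7,10} and {4,12}.
Refine {1,2,3,6,7,10} on symbol a: members go to different blocks, giving {1,3,10} and {2,6,7}.
The partition is now stable with 6 blocks: {8,13} | {1,3,10} | {9} | {11,15} | {4,12} | {2,6,7}.

6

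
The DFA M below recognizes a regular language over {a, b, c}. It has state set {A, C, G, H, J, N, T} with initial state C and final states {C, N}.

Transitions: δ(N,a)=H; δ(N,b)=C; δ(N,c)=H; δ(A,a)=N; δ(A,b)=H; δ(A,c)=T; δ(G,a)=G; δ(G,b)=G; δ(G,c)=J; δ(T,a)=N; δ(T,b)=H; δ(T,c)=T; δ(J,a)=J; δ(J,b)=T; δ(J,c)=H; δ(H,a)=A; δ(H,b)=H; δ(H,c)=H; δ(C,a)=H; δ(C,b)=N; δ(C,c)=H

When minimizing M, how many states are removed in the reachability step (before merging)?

BFS from C reaches {A, C, H, N, T}; the 2 state(s) G, J are never visited.

2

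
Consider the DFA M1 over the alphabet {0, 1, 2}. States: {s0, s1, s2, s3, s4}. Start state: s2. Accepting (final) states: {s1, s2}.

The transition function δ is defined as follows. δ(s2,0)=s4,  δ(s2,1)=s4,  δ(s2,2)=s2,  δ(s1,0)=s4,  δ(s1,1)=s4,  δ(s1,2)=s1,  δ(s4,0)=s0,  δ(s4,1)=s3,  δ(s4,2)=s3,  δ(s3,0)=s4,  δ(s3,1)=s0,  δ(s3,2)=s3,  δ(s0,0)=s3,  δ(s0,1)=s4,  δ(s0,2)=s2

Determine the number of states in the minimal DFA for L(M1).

4

States {s1} cannot be reached from the start state, so discard them.
Start with accepting vs non-accepting: {s2} | {s0,s3,s4}.
On input 2, block {s0,s3,s4} splits into {s3,s4} and {s0}.
Refine {s3,s4} on symbol 0: members go to different blocks, giving {s3} and {s4}.
The partition is now stable with 4 blocks: {s2} | {s3} | {s0} | {s4}.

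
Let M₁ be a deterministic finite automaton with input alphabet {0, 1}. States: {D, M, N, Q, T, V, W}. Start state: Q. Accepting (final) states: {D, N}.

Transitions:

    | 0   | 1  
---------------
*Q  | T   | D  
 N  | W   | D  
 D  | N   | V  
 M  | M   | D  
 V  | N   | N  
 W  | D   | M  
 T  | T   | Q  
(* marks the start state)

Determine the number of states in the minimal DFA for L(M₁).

7

Every state is reachable, so we keep all 7.
Start with accepting vs non-accepting: {D,N} | {M,Q,T,V,W}.
On input 0, block {D,N} splits into {D} and {N}.
On input 0, block {M,Q,T,V,W} splits into {M,Q,T} and {W} and {V}.
On input 1, block {M,Q,T} splits into {M,Q} and {T}.
Split {M,Q} by δ(·,0) → {Q} and {M}.
The partition is now stable with 7 blocks: {D} | {Q} | {N} | {W} | {V} | {T} | {M}.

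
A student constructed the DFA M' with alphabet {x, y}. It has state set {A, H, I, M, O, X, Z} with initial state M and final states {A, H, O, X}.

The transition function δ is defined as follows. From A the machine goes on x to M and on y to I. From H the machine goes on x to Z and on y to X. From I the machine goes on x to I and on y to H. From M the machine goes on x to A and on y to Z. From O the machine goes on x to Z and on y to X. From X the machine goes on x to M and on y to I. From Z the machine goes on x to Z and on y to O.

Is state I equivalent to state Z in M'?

Yes

Start with accepting vs non-accepting: {A,H,O,X} | {I,M,Z}.
Split {A,H,O,X} by δ(·,y) → {A,X} and {H,O}.
On input x, block {I,M,Z} splits into {I,Z} and {M}.
The partition is now stable with 4 blocks: {A,X} | {I,Z} | {H,O} | {M}.
I and Z lie in the same block of the stable partition, so they are equivalent — no string distinguishes them.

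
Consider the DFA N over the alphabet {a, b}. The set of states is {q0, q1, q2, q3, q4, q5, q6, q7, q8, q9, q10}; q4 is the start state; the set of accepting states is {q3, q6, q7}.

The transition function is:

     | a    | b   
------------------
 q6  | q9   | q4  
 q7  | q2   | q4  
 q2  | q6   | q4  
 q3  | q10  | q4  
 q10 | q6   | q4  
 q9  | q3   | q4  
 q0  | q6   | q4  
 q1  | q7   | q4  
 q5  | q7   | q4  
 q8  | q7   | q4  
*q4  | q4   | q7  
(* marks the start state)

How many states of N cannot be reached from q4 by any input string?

4

Starting at q4 and following transitions, the reachable set is {q2, q3, q4, q6, q7, q9, q10}. That leaves q0, q1, q5, q8 unreachable — 4 in total.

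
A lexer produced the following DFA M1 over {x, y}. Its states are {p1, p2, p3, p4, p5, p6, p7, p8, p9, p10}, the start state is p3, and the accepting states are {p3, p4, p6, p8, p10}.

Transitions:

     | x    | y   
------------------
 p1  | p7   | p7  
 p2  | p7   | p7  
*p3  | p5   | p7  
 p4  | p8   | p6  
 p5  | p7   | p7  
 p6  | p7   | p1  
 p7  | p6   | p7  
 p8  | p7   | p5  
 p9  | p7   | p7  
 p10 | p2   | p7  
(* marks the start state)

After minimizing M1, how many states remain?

First remove the unreachable states {p2,p4,p8,p9,p10}; 5 states remain.
Initial partition by acceptance: {p3,p6} | {p1,p5,p7}.
On input x, block {p1,p5,p7} splits into {p1,p5} and {p7}.
Split {p3,p6} by δ(·,x) → {p3} and {p6}.
Stable partition: {p3} | {p1,p5} | {p7} | {p6} — 4 equivalence classes.

4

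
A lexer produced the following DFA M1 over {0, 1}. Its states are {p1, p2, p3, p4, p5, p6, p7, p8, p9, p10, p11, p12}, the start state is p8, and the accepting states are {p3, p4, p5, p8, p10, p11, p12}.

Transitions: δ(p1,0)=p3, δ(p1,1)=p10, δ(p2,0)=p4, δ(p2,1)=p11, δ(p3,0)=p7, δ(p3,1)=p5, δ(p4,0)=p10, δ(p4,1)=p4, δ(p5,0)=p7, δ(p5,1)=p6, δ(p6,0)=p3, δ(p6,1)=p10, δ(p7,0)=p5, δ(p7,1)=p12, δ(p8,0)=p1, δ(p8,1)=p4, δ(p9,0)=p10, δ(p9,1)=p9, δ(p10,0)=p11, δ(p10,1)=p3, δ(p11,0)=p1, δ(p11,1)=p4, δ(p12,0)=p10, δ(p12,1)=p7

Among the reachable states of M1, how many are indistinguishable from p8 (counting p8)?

First remove the unreachable states {p2,p9}; 10 states remain.
Start with accepting vs non-accepting: {p3,p4,p5,p8,p10,p11,p12} | {p1,p6,p7}.
Refine {p3,p4,p5,p8,p10,p11,p12} on symbol 0: members go to different blocks, giving {p3,p5,p8,p11} and {p4,p10,p12}.
Refine {p3,p5,p8,p11} on symbol 1: members go to different blocks, giving {p8,p11} and {p3} and {p5}.
On input 0, block {p1,p6,p7} splits into {p1,p6} and {p7}.
Refine {p4,p10,p12} on symbol 0: members go to different blocks, giving {p4,p12} and {p10}.
Split {p4,p12} by δ(·,1) → {p4} and {p12}.
Stable partition: {p8,p11} | {p1,p6} | {p4} | {p3} | {p5} | {p7} | {p10} | {p12} — 8 equivalence classes.
State p8 belongs to the block {p8,p11}, which has 2 states.

2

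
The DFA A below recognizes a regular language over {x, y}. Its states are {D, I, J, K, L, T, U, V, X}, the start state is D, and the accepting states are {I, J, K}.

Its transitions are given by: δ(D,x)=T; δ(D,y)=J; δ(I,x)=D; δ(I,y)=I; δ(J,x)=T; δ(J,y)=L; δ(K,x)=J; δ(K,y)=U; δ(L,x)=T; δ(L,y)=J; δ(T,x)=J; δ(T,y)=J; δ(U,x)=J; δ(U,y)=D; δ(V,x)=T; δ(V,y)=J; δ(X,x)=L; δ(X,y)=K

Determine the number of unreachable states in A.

5

BFS from D reaches {D, J, L, T}; the 5 state(s) I, K, U, V, X are never visited.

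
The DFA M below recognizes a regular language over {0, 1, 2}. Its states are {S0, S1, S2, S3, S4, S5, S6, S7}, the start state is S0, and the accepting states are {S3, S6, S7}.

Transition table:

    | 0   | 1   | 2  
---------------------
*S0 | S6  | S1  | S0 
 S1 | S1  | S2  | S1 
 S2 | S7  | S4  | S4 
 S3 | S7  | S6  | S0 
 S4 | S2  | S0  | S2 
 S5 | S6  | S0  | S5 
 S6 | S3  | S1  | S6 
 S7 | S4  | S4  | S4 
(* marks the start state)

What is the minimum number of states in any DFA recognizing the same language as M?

First remove the unreachable states {S5}; 7 states remain.
Initial partition by acceptance: {S3,S6,S7} | {S0,S1,S2,S4}.
Refine {S3,S6,S7} on symbol 0: members go to different blocks, giving {S3,S6} and {S7}.
Refine {S3,S6} on symbol 0: members go to different blocks, giving {S3} and {S6}.
Split {S0,S1,S2,S4} by δ(·,0) → {S1,S4} and {S0} and {S2}.
On input 0, block {S1,S4} splits into {S1} and {S4}.
The partition is now stable with 7 blocks: {S3} | {S1} | {S7} | {S6} | {S0} | {S2} | {S4}.

7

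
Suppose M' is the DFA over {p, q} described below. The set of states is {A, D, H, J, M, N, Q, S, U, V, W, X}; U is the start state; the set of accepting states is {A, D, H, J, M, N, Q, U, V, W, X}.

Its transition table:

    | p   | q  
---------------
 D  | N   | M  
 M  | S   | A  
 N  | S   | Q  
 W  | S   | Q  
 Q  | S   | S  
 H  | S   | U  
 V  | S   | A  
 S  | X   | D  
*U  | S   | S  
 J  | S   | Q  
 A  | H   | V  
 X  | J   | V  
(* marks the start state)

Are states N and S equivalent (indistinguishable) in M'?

First remove the unreachable states {W}; 11 states remain.
Start with accepting vs non-accepting: {A,D,H,J,M,N,Q,U,V,X} | {S}.
On input p, block {A,D,H,J,M,N,Q,U,V,X} splits into {H,J,M,N,Q,U,V} and {A,D,X}.
Refine {H,J,M,N,Q,U,V} on symbol q: members go to different blocks, giving {H,J,N} and {M,V} and {Q,U}.
Stable partition: {H,J,N} | {S} | {A,D,X} | {M,V} | {Q,U} — 5 equivalence classes.
N and S end up in different blocks, so they are distinguishable. For instance, the string 'ε' is accepted from only N.

No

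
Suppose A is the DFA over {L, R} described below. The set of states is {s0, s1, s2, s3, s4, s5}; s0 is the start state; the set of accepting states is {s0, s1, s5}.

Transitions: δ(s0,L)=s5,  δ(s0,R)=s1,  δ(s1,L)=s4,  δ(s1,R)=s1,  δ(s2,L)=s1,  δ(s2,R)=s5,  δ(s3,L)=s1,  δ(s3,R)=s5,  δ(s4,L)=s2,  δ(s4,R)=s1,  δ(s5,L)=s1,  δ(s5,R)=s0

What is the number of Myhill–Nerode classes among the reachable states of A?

5

States {s3} cannot be reached from the start state, so discard them.
Start with accepting vs non-accepting: {s0,s1,s5} | {s2,s4}.
Split {s0,s1,s5} by δ(·,L) → {s0,s5} and {s1}.
Split {s0,s5} by δ(·,L) → {s0} and {s5}.
On input L, block {s2,s4} splits into {s2} and {s4}.
Stable partition: {s0} | {s2} | {s1} | {s5} | {s4} — 5 equivalence classes.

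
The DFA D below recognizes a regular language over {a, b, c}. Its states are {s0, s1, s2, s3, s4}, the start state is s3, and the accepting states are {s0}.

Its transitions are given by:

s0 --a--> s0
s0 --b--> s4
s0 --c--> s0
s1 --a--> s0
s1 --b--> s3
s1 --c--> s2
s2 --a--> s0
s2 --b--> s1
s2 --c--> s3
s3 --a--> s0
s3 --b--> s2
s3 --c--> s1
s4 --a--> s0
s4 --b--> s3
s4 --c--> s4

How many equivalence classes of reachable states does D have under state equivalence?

Start with accepting vs non-accepting: {s0} | {s1,s2,s3,s4}.
Stable partition: {s0} | {s1,s2,s3,s4} — 2 equivalence classes.

2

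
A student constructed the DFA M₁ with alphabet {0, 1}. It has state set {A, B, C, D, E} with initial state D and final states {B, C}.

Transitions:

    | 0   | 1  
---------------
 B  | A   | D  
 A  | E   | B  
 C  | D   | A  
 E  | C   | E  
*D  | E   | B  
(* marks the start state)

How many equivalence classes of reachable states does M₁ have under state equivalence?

3

All states are reachable from the start state.
Start with accepting vs non-accepting: {B,C} | {A,D,E}.
On input 0, block {A,D,E} splits into {A,D} and {E}.
No further refinement is possible. Final partition (3 blocks): {B,C} | {A,D} | {E}.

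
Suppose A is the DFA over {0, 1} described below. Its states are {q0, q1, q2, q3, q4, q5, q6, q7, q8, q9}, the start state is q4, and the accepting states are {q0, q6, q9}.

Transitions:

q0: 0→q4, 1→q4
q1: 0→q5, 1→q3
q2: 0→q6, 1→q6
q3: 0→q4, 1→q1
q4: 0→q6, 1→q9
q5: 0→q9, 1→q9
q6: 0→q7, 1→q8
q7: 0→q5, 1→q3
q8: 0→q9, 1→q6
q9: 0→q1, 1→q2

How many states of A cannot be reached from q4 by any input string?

1

Starting at q4 and following transitions, the reachable set is {q1, q2, q3, q4, q5, q6, q7, q8, q9}. That leaves q0 unreachable — 1 in total.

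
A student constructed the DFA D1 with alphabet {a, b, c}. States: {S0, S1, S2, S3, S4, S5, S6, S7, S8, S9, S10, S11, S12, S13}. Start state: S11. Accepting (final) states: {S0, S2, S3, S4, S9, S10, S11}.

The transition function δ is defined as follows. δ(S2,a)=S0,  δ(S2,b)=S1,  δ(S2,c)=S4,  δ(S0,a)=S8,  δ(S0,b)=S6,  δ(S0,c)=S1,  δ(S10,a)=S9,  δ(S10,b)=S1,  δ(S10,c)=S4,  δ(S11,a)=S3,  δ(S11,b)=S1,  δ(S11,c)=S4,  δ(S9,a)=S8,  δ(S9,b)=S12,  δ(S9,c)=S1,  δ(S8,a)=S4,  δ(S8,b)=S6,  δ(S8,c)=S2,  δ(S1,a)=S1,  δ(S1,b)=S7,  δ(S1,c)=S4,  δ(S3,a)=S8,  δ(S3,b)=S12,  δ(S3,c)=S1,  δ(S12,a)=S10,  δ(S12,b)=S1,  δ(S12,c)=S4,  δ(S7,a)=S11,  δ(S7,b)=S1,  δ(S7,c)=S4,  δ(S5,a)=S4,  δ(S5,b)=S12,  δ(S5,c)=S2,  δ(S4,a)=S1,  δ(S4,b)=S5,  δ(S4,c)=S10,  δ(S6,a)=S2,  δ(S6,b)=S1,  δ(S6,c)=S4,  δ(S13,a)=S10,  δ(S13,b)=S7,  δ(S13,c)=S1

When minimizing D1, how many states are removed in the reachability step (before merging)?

BFS from S11 reaches {S0, S1, S2, S3, S4, S5, S6, S7, S8, S9, S10, S11, S12}; the 1 state(s) S13 are never visited.

1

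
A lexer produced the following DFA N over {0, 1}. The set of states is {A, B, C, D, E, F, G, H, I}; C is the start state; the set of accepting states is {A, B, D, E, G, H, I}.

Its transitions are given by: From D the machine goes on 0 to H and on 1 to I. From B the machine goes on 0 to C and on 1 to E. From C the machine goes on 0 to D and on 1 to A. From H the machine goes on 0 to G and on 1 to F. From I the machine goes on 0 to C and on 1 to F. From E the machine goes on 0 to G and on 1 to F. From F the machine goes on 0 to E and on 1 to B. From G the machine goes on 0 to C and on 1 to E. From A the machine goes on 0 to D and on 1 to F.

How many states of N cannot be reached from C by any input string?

A breadth-first search from the start state visits every state.

0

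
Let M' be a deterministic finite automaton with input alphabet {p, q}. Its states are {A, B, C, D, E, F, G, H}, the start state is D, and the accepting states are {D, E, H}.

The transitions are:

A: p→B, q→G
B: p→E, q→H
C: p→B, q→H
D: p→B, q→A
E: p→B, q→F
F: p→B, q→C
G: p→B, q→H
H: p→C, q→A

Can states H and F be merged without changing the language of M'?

No

All states are reachable from the start state.
P0 = {D,E,H} | {A,B,C,F,G}.
Refine {A,B,C,F,G} on symbol p: members go to different blocks, giving {A,C,F,G} and {B}.
Refine {D,E,H} on symbol p: members go to different blocks, giving {D,E} and {H}.
Refine {A,C,F,G} on symbol q: members go to different blocks, giving {A,F} and {C,G}.
No further refinement is possible. Final partition (5 blocks): {D,E} | {A,F} | {B} | {H} | {C,G}.
H and F end up in different blocks, so they are distinguishable. For instance, the string 'ε' is accepted from only H.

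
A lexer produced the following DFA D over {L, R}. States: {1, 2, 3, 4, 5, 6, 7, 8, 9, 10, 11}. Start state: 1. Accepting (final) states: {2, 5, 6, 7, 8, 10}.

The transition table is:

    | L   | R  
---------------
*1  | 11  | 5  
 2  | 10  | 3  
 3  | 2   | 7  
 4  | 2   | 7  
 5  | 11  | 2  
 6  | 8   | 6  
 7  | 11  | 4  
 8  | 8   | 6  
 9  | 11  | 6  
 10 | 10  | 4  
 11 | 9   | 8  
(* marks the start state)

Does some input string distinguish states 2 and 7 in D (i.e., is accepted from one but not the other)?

Yes

All states are reachable from the start state.
P0 = {2,5,6,7,8,10} | {1,3,4,9,11}.
Split {2,5,6,7,8,10} by δ(·,L) → {2,6,8,10} and {5,7}.
Split {2,6,8,10} by δ(·,R) → {2,10} and {6,8}.
Refine {1,3,4,9,11} on symbol L: members go to different blocks, giving {1,9,11} and {3,4}.
Refine {1,9,11} on symbol R: members go to different blocks, giving {9,11} and {1}.
Refine {5,7} on symbol R: members go to different blocks, giving {5} and {7}.
Stable partition: {2,10} | {9,11} | {5} | {6,8} | {3,4} | {1} | {7} — 7 equivalence classes.
2 and 7 end up in different blocks, so they are distinguishable. For instance, the string 'L' is accepted from only 2.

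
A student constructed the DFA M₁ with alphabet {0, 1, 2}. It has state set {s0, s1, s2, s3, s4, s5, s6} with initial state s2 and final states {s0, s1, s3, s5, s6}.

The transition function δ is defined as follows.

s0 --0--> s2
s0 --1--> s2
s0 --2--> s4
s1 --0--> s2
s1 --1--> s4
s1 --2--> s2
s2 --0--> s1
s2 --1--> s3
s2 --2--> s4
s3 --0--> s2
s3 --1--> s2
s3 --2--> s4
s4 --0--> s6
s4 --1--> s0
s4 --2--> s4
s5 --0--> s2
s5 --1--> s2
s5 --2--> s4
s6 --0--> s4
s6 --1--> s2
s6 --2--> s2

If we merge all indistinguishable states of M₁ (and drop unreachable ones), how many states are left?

First remove the unreachable states {s5}; 6 states remain.
Start with accepting vs non-accepting: {s0,s1,s3,s6} | {s2,s4}.
Stable partition: {s0,s1,s3,s6} | {s2,s4} — 2 equivalence classes.

2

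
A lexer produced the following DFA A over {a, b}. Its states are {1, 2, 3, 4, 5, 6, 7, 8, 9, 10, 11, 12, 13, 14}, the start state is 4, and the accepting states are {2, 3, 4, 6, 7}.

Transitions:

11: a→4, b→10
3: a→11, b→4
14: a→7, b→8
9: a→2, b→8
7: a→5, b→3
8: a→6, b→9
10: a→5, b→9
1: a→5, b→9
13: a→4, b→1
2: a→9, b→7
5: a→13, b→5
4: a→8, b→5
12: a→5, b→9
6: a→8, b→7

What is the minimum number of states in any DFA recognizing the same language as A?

First remove the unreachable states {12,14}; 12 states remain.
Initial partition by acceptance: {2,3,4,6,7} | {1,5,8,9,10,11,13}.
On input b, block {2,3,4,6,7} splits into {2,3,6,7} and {4}.
On input b, block {2,3,6,7} splits into {2,6,7} and {3}.
On input b, block {2,6,7} splits into {2,6} and {7}.
Refine {1,5,8,9,10,11,13} on symbol a: members go to different blocks, giving {1,5,10} and {8,9} and {11,13}.
Split {1,5,10} by δ(·,a) → {1,10} and {5}.
No further refinement is possible. Final partition (8 blocks): {2,6} | {1,10} | {4} | {3} | {7} | {8,9} | {11,13} | {5}.

8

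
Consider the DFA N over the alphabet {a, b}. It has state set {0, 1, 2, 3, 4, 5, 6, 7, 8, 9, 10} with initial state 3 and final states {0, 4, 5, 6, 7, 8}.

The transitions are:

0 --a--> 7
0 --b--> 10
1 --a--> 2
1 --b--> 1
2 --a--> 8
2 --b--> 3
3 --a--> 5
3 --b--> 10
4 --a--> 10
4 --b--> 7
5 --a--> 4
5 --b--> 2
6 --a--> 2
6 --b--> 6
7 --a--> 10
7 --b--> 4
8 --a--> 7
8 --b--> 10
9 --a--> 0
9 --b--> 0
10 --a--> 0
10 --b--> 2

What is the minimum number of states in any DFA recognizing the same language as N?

Reachable states from the start: {0,2,3,4,5,7,8,10}. Unreachable: {1,6,9} — drop them.
Start with accepting vs non-accepting: {0,4,5,7,8} | {2,3,10}.
Split {0,4,5,7,8} by δ(·,a) → {0,5,8} and {4,7}.
No further refinement is possible. Final partition (3 blocks): {0,5,8} | {2,3,10} | {4,7}.

3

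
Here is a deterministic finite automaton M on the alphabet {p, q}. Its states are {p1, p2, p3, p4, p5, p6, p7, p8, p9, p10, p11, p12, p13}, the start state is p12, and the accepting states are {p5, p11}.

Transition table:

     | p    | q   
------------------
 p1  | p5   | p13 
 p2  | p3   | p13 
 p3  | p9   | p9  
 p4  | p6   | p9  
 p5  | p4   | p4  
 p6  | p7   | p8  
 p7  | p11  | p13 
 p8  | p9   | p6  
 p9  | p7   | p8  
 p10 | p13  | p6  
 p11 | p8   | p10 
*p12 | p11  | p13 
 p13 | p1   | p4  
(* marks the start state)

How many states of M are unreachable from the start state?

2

BFS from p12 reaches {p1, p4, p5, p6, p7, p8, p9, p10, p11, p12, p13}; the 2 state(s) p2, p3 are never visited.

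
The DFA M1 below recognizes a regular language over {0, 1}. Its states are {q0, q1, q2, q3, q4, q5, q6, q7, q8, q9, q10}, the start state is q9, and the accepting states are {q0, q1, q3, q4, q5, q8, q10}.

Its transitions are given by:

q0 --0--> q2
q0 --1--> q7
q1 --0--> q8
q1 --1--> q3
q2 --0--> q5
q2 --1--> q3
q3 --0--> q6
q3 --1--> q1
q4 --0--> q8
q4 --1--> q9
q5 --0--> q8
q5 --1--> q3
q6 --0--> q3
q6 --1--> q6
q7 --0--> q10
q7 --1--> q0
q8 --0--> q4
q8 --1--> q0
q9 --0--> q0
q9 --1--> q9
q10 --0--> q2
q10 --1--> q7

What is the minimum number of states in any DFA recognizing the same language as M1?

Every state is reachable, so we keep all 11.
Start with accepting vs non-accepting: {q0,q1,q3,q4,q5,q8,q10} | {q2,q6,q7,q9}.
Refine {q0,q1,q3,q4,q5,q8,q10} on symbol 0: members go to different blocks, giving {q1,q4,q5,q8} and {q0,q3,q10}.
On input 1, block {q1,q4,q5,q8} splits into {q1,q5,q8} and {q4}.
Refine {q1,q5,q8} on symbol 0: members go to different blocks, giving {q1,q5} and {q8}.
Refine {q2,q6,q7,q9} on symbol 0: members go to different blocks, giving {q6,q7,q9} and {q2}.
Refine {q6,q7,q9} on symbol 1: members go to different blocks, giving {q6,q9} and {q7}.
On input 0, block {q0,q3,q10} splits into {q0,q10} and {q3}.
On input 0, block {q6,q9} splits into {q6} and {q9}.
The partition is now stable with 9 blocks: {q1,q5} | {q6} | {q0,q10} | {q4} | {q8} | {q2} | {q7} | {q3} | {q9}.

9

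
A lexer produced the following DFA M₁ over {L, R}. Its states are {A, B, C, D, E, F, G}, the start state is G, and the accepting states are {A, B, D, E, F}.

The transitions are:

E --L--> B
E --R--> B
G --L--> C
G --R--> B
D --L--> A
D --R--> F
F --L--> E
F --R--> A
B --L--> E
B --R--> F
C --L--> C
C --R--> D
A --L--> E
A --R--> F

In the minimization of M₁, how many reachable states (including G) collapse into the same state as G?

2

All states are reachable from the start state.
Initial partition by acceptance: {A,B,D,E,F} | {C,G}.
No further refinement is possible. Final partition (2 blocks): {A,B,D,E,F} | {C,G}.
State G belongs to the block {C,G}, which has 2 states.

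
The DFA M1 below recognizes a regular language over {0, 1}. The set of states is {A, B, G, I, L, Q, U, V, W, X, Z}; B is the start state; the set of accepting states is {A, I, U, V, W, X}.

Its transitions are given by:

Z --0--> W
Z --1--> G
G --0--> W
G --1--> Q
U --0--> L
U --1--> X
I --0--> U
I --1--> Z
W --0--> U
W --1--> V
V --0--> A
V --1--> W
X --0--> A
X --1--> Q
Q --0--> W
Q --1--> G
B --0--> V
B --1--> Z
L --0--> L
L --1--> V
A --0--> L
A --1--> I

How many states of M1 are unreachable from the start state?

0

A breadth-first search from the start state visits every state.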